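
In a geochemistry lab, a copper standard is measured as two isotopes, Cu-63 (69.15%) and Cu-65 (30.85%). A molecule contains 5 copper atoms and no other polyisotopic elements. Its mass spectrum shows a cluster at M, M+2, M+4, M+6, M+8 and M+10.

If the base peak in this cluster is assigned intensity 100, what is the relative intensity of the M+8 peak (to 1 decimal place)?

8.9

Term probabilities: M 0.1581, M+2 0.3527, M+4 0.3147, M+6 0.1404, M+8 0.0313, M+10 0.0028. Base peak = M+2.
P(M+2) = C(5,1) × 0.6915^4 × 0.3085^1 = 5 × 0.2286487 × 0.3085 = 0.352691 (base)
P(M+8) = C(5,4) × 0.6915^1 × 0.3085^4 = 5 × 0.6915 × 0.00905776 = 0.031317
Relative intensity = 0.031317 / 0.352691 × 100 = 8.9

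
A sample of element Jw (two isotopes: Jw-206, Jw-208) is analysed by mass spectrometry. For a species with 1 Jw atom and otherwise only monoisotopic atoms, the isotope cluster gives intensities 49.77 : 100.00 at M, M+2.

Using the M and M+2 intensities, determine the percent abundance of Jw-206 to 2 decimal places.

33.23%

Write p for the Jw-206 fraction. I(M+2)/I(M) = [C(1,1)·p^0·(1−p)] / p^1 = 1·(1−p)/p = 100.00/49.77 = 2.0092
(1−p)/p = 2.0092/1 = 2.0092  ⇒  p = 1/(1 + 2.0092) = 0.3323
Jw-206: 33.23%, Jw-208: 66.77%.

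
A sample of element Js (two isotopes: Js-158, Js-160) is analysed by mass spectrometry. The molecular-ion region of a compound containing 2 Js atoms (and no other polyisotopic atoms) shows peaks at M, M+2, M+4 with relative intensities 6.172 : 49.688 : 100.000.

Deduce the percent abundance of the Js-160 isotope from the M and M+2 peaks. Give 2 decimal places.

Let p = fractional abundance of Js-158. I(M+2)/I(M) = [C(2,1)·p^1·(1−p)] / p^2 = 2·(1−p)/p = 49.688/6.172 = 8.0506
(1−p)/p = 8.0506/2 = 4.0253  ⇒  p = 1/(1 + 4.0253) = 0.1990
Js-158: 19.90%, Js-160: 80.10%.

80.10%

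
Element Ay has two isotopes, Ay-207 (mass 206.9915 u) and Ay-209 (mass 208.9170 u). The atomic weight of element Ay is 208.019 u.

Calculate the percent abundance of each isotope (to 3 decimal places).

Writing the weighted mean with unknown fraction x of Ay-207:
206.9915·x + 208.9170·(1 − x) = 208.019
(206.9915 − 208.9170)·x = 208.019 − 208.9170
x = -0.8980 / -1.9255 = 0.46637 → 46.637% Ay-207, 53.363% Ay-209.

Ay-207: 46.637%, Ay-209: 53.363%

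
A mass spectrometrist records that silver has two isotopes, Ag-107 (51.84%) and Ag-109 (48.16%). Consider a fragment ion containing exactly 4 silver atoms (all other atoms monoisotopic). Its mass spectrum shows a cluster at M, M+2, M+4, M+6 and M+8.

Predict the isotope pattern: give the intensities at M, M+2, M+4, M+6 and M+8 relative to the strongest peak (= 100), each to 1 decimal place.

19.3 : 71.8 : 100.0 : 61.9 : 14.4

Expanding (0.5184 + 0.4816)^4:
P(M) = 0.5184^4 = 0.072220
P(M+2) = 4 × 0.5184^3 × 0.4816^1 = 0.268375
P(M+4) = 6 × 0.5184^2 × 0.4816^2 = 0.373985
P(M+6) = 4 × 0.5184^1 × 0.4816^3 = 0.231624
P(M+8) = 0.4816^4 = 0.053795
The M+4 peak is largest (0.373985); scaling to 100 gives 19.3 : 71.8 : 100.0 : 61.9 : 14.4.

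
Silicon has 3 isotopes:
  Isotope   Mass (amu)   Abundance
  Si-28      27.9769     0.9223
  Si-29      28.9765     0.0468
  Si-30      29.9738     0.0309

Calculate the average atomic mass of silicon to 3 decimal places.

28.085 amu

The abundance-weighted mean is 0.9223 × 27.9769 + 0.0468 × 28.9765 + 0.0309 × 29.9738
= 25.80309 + 1.35610 + 0.92619 = 28.08538 amu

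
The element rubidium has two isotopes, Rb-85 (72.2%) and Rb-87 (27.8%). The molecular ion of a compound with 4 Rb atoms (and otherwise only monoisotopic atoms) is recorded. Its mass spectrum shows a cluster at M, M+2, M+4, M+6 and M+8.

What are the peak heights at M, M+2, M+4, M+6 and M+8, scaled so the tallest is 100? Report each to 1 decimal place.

Expanding (0.722 + 0.278)^4:
P(M) = 0.722^4 = 0.271737
P(M+2) = 4 × 0.722^3 × 0.278^1 = 0.418520
P(M+4) = 6 × 0.722^2 × 0.278^2 = 0.241721
P(M+6) = 4 × 0.722^1 × 0.278^3 = 0.062049
P(M+8) = 0.278^4 = 0.005973
The M+2 peak is largest (0.418520); scaling to 100 gives 64.9 : 100.0 : 57.8 : 14.8 : 1.4.

64.9 : 100.0 : 57.8 : 14.8 : 1.4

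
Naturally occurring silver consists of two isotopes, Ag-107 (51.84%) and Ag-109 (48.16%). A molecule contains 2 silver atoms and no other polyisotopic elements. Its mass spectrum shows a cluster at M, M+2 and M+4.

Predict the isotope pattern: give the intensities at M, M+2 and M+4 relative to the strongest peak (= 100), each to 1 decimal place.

The 2 Ag atoms are independent, so intensities follow the terms of (0.5184 + 0.4816)^2.
P(M) = 0.5184^2 = 0.268739
P(M+2) = 2 × 0.5184^1 × 0.4816^1 = 0.499323
P(M+4) = 0.4816^2 = 0.231939
The M+2 peak is largest (0.499323); scaling to 100 gives 53.8 : 100.0 : 46.5.

53.8 : 100.0 : 46.5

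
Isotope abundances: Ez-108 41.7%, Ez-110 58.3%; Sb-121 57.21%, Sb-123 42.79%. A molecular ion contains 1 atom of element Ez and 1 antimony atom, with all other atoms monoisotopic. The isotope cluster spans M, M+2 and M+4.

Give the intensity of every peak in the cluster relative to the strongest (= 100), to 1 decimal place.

Element Ez pattern (n=1): 0.4170 : 0.5830
Antimony pattern (n=1): 0.5721 : 0.4279
Convolve the two distributions (both contribute in 2-u steps):
  M: 0.4170×0.5721 = 0.238566
  M+2: 0.4170×0.4279 + 0.5830×0.5721 = 0.511969
  M+4: 0.5830×0.4279 = 0.249466
Scale to base peak (0.511969) = 100: 46.6 : 100.0 : 48.7

46.6 : 100.0 : 48.7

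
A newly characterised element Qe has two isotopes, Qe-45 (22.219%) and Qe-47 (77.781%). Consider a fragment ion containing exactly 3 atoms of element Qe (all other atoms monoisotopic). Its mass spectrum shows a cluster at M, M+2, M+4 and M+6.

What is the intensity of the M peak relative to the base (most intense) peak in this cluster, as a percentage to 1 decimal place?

Term probabilities: M 0.0110, M+2 0.1152, M+4 0.4033, M+6 0.4706. Base peak = M+6.
P(M+6) = C(3,3) × 0.22219^0 × 0.77781^3 = 1 × 1.0000 × 0.47056602 = 0.470566 (base)
P(M) = C(3,0) × 0.22219^3 × 0.77781^0 = 1 × 0.01096916 × 1.0000 = 0.010969
Relative intensity = 0.010969 / 0.470566 × 100 = 2.3

2.3%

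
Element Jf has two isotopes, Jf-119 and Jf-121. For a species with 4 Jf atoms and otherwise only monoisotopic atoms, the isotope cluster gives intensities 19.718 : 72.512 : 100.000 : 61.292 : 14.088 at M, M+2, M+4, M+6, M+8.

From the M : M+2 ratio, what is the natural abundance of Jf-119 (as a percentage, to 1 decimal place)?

52.1%

Let p = fractional abundance of Jf-119. I(M+2)/I(M) = [C(4,1)·p^3·(1−p)] / p^4 = 4·(1−p)/p = 72.512/19.718 = 3.6775
(1−p)/p = 3.6775/4 = 0.9194  ⇒  p = 1/(1 + 0.9194) = 0.5210
Jf-119: 52.1%, Jf-121: 47.9%.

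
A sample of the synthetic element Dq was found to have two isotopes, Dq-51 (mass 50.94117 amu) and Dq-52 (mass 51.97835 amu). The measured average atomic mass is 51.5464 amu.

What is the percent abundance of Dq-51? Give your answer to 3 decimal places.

With x = fraction of Dq-51 (so Dq-52 is 1 − x):
50.94117·x + 51.97835·(1 − x) = 51.5464
(50.94117 − 51.97835)·x = 51.5464 − 51.97835
x = -0.43195 / -1.03718 = 0.41647 → 41.647% Dq-51, 58.353% Dq-52.

41.647%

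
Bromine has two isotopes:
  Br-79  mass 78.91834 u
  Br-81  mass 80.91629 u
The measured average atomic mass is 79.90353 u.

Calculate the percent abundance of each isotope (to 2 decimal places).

Writing the weighted mean with unknown fraction x of Br-79:
78.91834·x + 80.91629·(1 − x) = 79.90353
(78.91834 − 80.91629)·x = 79.90353 − 80.91629
x = -1.01276 / -1.99795 = 0.50690 → 50.69% Br-79, 49.31% Br-81.

Br-79: 50.69%, Br-81: 49.31%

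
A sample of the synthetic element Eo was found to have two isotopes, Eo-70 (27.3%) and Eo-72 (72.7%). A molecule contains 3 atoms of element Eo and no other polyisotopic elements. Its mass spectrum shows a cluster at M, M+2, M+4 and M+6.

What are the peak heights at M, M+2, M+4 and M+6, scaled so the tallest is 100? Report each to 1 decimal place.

4.7 : 37.6 : 100.0 : 88.8

Expanding (0.273 + 0.727)^3:
P(M) = 0.273^3 = 0.020346
P(M+2) = 3 × 0.273^2 × 0.727^1 = 0.162548
P(M+4) = 3 × 0.273^1 × 0.727^2 = 0.432865
P(M+6) = 0.727^3 = 0.384241
The M+4 peak is largest (0.432865); scaling to 100 gives 4.7 : 37.6 : 100.0 : 88.8.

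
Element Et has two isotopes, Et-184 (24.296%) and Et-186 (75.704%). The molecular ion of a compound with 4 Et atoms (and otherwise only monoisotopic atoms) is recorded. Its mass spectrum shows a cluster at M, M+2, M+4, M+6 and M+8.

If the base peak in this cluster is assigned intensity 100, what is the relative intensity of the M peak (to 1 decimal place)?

Term probabilities: M 0.0035, M+2 0.0434, M+4 0.2030, M+6 0.4216, M+8 0.3285. Base peak = M+6.
P(M+6) = C(4,3) × 0.24296^1 × 0.75704^3 = 4 × 0.24296 × 0.43386686 = 0.421649 (base)
P(M) = C(4,0) × 0.24296^4 × 0.75704^0 = 1 × 0.00348449 × 1.0000 = 0.003484
Relative intensity = 0.003484 / 0.421649 × 100 = 0.8

0.8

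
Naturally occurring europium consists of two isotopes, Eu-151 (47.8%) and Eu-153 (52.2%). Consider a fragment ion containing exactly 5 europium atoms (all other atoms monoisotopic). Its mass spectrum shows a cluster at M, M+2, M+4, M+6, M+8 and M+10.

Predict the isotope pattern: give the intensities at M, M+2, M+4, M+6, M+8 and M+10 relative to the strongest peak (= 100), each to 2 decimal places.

7.68 : 41.93 : 91.57 : 100.00 : 54.60 : 11.93

Each Eu atom is independently Eu-151 (p = 0.478) or Eu-153 (q = 0.522); the cluster is the binomial expansion (p + q)^5.
P(M) = 0.478^5 = 0.024954
P(M+2) = 5 × 0.478^4 × 0.522^1 = 0.136255
P(M+4) = 10 × 0.478^3 × 0.522^2 = 0.297594
P(M+6) = 10 × 0.478^2 × 0.522^3 = 0.324988
P(M+8) = 5 × 0.478^1 × 0.522^4 = 0.177452
P(M+10) = 0.522^5 = 0.038757
The M+6 peak is largest (0.324988); scaling to 100 gives 7.68 : 41.93 : 91.57 : 100.00 : 54.60 : 11.93.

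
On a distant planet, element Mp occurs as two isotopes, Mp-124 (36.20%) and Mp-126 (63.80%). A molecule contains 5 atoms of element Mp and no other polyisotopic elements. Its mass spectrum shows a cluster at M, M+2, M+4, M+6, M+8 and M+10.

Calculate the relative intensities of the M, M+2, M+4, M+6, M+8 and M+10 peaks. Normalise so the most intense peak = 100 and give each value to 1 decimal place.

1.8 : 16.1 : 56.7 : 100.0 : 88.1 : 31.1

Expanding (0.3620 + 0.6380)^5:
P(M) = 0.3620^5 = 0.006216
P(M+2) = 5 × 0.3620^4 × 0.6380^1 = 0.054780
P(M+4) = 10 × 0.3620^3 × 0.6380^2 = 0.193093
P(M+6) = 10 × 0.3620^2 × 0.6380^3 = 0.340313
P(M+8) = 5 × 0.3620^1 × 0.6380^4 = 0.299890
P(M+10) = 0.6380^5 = 0.105707
The M+6 peak is largest (0.340313); scaling to 100 gives 1.8 : 16.1 : 56.7 : 100.0 : 88.1 : 31.1.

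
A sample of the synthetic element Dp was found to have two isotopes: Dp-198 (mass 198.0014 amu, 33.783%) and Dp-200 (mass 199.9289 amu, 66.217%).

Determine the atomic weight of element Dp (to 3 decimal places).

199.278 amu

Weight each isotope mass by its fractional abundance: 0.33783 × 198.0014 + 0.66217 × 199.9289
= 66.89081 + 132.38692 = 199.27773 amu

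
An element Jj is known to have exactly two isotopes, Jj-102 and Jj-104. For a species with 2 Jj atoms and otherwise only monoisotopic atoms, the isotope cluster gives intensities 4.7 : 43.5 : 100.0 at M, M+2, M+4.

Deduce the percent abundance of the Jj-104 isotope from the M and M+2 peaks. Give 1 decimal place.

If p is the fraction of Jj that is Jj-102, then I(M+2)/I(M) = [C(2,1)·p^1·(1−p)] / p^2 = 2·(1−p)/p = 43.5/4.7 = 9.2553
(1−p)/p = 9.2553/2 = 4.6277  ⇒  p = 1/(1 + 4.6277) = 0.1777
Jj-102: 17.8%, Jj-104: 82.2%.

82.2%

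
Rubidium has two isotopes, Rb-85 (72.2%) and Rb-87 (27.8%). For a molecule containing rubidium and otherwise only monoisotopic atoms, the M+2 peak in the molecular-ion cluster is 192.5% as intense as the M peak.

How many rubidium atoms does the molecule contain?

The M+2/M ratio from n Rb atoms is n · q/p = n · 0.278/0.722.
n = 1.925 × 0.722/0.278 = 5.00 ≈ 5

5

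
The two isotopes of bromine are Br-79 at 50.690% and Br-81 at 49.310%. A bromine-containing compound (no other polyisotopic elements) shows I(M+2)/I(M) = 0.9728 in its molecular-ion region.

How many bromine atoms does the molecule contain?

1

The M+2/M ratio from n Br atoms is n · q/p = n · 0.49310/0.50690.
n = 0.9728 × 0.50690/0.49310 = 1.00 ≈ 1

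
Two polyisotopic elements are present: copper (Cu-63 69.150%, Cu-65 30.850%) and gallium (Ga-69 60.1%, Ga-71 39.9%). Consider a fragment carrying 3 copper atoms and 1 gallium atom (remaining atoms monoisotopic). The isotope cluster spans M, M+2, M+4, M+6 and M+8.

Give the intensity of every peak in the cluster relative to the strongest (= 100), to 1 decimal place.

49.9 : 100.0 : 74.2 : 24.2 : 2.9

Copper pattern (n=3): 0.33065611 : 0.44254842 : 0.19743483 : 0.02936064
Gallium pattern (n=1): 0.6010 : 0.3990
Convolve the two distributions (both contribute in 2-u steps):
  M: 0.33065611×0.6010 = 0.198724
  M+2: 0.33065611×0.3990 + 0.44254842×0.6010 = 0.397903
  M+4: 0.44254842×0.3990 + 0.19743483×0.6010 = 0.295235
  M+6: 0.19743483×0.3990 + 0.02936064×0.6010 = 0.096422
  M+8: 0.02936064×0.3990 = 0.011715
Scale to base peak (0.397903) = 100: 49.9 : 100.0 : 74.2 : 24.2 : 2.9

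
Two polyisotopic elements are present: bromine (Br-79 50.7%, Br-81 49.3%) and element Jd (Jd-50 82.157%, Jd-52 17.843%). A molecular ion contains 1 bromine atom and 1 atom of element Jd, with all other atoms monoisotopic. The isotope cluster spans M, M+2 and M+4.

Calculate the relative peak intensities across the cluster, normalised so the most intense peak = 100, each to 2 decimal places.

Bromine pattern (n=1): 0.5070 : 0.4930
Element Jd pattern (n=1): 0.82157 : 0.17843
Convolve the two distributions (both contribute in 2-u steps):
  M: 0.5070×0.82157 = 0.416536
  M+2: 0.5070×0.17843 + 0.4930×0.82157 = 0.495498
  M+4: 0.4930×0.17843 = 0.087966
Scale to base peak (0.495498) = 100: 84.06 : 100.00 : 17.75

84.06 : 100.00 : 17.75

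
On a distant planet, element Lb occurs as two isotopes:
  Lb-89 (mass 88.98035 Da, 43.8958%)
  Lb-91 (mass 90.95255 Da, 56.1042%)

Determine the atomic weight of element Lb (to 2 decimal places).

90.09 Da

Weight each isotope mass by its fractional abundance: 0.438958 × 88.98035 + 0.561042 × 90.95255
= 39.058636 + 51.028201 = 90.086837 Da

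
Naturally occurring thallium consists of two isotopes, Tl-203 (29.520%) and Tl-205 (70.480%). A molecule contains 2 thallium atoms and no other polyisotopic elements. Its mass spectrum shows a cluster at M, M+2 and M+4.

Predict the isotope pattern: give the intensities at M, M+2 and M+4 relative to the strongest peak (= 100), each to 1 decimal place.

17.5 : 83.8 : 100.0

Expanding (0.29520 + 0.70480)^2:
P(M) = 0.29520^2 = 0.087143
P(M+2) = 2 × 0.29520^1 × 0.70480^1 = 0.416114
P(M+4) = 0.70480^2 = 0.496743
The M+4 peak is largest (0.496743); scaling to 100 gives 17.5 : 83.8 : 100.0.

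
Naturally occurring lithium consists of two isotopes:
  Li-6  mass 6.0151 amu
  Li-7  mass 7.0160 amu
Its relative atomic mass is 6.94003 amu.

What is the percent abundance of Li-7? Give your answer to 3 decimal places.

92.410%

With x = fraction of Li-6 (so Li-7 is 1 − x):
6.0151·x + 7.0160·(1 − x) = 6.94003
(6.0151 − 7.0160)·x = 6.94003 − 7.0160
x = -0.07597 / -1.0009 = 0.07590 → 7.590% Li-6, 92.410% Li-7.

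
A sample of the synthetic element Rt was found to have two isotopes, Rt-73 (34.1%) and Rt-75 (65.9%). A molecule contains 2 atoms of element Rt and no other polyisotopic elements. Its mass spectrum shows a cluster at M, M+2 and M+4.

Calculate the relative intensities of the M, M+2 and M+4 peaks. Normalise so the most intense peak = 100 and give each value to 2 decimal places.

Expanding (0.341 + 0.659)^2:
P(M) = 0.341^2 = 0.116281
P(M+2) = 2 × 0.341^1 × 0.659^1 = 0.449438
P(M+4) = 0.659^2 = 0.434281
The M+2 peak is largest (0.449438); scaling to 100 gives 25.87 : 100.00 : 96.63.

25.87 : 100.00 : 96.63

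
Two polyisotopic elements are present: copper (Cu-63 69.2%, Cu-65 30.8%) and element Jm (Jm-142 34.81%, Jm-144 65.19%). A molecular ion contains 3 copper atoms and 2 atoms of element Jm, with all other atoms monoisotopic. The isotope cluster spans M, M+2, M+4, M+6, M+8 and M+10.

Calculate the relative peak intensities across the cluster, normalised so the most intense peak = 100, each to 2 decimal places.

10.99 : 55.82 : 100.00 : 76.87 : 26.53 : 3.40

Copper pattern (n=3): 0.33137389 : 0.44247034 : 0.19693766 : 0.02921811
Element Jm pattern (n=2): 0.12117361 : 0.45385278 : 0.42497361
Convolve the two distributions (both contribute in 2-u steps):
  M: 0.33137389×0.12117361 = 0.040154
  M+2: 0.33137389×0.45385278 + 0.44247034×0.12117361 = 0.204011
  M+4: 0.33137389×0.42497361 + 0.44247034×0.45385278 + 0.19693766×0.12117361 = 0.365505
  M+6: 0.44247034×0.42497361 + 0.19693766×0.45385278 + 0.02921811×0.12117361 = 0.280959
  M+8: 0.19693766×0.42497361 + 0.02921811×0.45385278 = 0.096954
  M+10: 0.02921811×0.42497361 = 0.012417
Scale to base peak (0.365505) = 100: 10.99 : 55.82 : 100.00 : 76.87 : 26.53 : 3.40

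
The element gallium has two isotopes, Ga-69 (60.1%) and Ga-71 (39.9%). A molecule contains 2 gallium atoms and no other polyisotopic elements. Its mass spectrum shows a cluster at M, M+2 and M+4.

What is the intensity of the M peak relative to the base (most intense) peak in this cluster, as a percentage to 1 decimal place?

(0.601 + 0.399)^2 gives M 0.3612, M+2 0.4796, M+4 0.1592; the largest is M+2.
P(M+2) = C(2,1) × 0.601^1 × 0.399^1 = 2 × 0.6010 × 0.3990 = 0.479598 (base)
P(M) = C(2,0) × 0.601^2 × 0.399^0 = 1 × 0.361201 × 1.0000 = 0.361201
Relative intensity = 0.361201 / 0.479598 × 100 = 75.3

75.3%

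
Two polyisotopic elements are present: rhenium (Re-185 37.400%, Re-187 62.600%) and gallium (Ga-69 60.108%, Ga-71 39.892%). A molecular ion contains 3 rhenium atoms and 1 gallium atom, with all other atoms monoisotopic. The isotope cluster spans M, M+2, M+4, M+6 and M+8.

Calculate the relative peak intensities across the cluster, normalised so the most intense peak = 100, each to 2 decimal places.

Rhenium pattern (n=3): 0.05231362 : 0.26268713 : 0.43968487 : 0.24531438
Gallium pattern (n=1): 0.60108 : 0.39892
Convolve the two distributions (both contribute in 2-u steps):
  M: 0.05231362×0.60108 = 0.031445
  M+2: 0.05231362×0.39892 + 0.26268713×0.60108 = 0.178765
  M+4: 0.26268713×0.39892 + 0.43968487×0.60108 = 0.369077
  M+6: 0.43968487×0.39892 + 0.24531438×0.60108 = 0.322853
  M+8: 0.24531438×0.39892 = 0.097861
Scale to base peak (0.369077) = 100: 8.52 : 48.44 : 100.00 : 87.48 : 26.52

8.52 : 48.44 : 100.00 : 87.48 : 26.52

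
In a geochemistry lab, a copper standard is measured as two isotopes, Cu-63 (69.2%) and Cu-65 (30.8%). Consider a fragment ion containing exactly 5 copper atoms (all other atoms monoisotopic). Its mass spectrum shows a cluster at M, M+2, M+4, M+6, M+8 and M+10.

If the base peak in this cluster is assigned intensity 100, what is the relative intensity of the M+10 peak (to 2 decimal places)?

0.78

Term probabilities: M 0.1587, M+2 0.3531, M+4 0.3144, M+6 0.1399, M+8 0.0311, M+10 0.0028. Base peak = M+2.
P(M+2) = C(5,1) × 0.692^4 × 0.308^1 = 5 × 0.22931073 × 0.3080 = 0.353139 (base)
P(M+10) = C(5,5) × 0.692^0 × 0.308^5 = 1 × 1.0000 × 0.00277175 = 0.002772
Relative intensity = 0.002772 / 0.353139 × 100 = 0.78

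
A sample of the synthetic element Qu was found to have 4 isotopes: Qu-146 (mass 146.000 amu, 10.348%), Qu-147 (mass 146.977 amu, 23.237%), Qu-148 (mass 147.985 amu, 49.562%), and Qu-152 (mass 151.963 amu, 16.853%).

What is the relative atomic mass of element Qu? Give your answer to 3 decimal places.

Average mass = Σ (abundance × isotope mass) = 0.10348 × 146.000 + 0.23237 × 146.977 + 0.49562 × 147.985 + 0.16853 × 151.963
= 15.1081 + 34.1530 + 73.3443 + 25.6103 = 148.2157 amu

148.216 amu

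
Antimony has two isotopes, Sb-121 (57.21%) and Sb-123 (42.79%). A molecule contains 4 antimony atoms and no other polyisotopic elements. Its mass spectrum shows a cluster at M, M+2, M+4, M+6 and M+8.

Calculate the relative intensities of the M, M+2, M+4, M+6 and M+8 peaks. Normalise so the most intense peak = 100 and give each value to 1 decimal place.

Expanding (0.5721 + 0.4279)^4:
P(M) = 0.5721^4 = 0.107124
P(M+2) = 4 × 0.5721^3 × 0.4279^1 = 0.320493
P(M+4) = 6 × 0.5721^2 × 0.4279^2 = 0.359567
P(M+6) = 4 × 0.5721^1 × 0.4279^3 = 0.179291
P(M+8) = 0.4279^4 = 0.033525
The M+4 peak is largest (0.359567); scaling to 100 gives 29.8 : 89.1 : 100.0 : 49.9 : 9.3.

29.8 : 89.1 : 100.0 : 49.9 : 9.3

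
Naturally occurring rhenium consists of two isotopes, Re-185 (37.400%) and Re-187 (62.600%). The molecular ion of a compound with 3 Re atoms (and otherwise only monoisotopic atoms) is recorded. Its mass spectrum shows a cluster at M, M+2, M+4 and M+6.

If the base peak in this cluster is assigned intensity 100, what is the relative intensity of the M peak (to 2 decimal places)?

11.90

Binomial terms of (0.37400 + 0.62600)^3: M 0.0523, M+2 0.2627, M+4 0.4397, M+6 0.2453 → M+4 is the base peak.
P(M+4) = C(3,2) × 0.37400^1 × 0.62600^2 = 3 × 0.3740 × 0.391876 = 0.439685 (base)
P(M) = C(3,0) × 0.37400^3 × 0.62600^0 = 1 × 0.05231362 × 1.0000 = 0.052314
Relative intensity = 0.052314 / 0.439685 × 100 = 11.90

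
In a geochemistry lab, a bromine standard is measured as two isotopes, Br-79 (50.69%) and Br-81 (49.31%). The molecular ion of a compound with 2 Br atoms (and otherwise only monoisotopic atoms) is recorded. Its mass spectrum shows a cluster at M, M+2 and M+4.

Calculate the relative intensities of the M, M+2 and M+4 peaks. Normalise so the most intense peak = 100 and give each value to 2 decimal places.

The 2 Br atoms are independent, so intensities follow the terms of (0.5069 + 0.4931)^2.
P(M) = 0.5069^2 = 0.256948
P(M+2) = 2 × 0.5069^1 × 0.4931^1 = 0.499905
P(M+4) = 0.4931^2 = 0.243148
The M+2 peak is largest (0.499905); scaling to 100 gives 51.40 : 100.00 : 48.64.

51.40 : 100.00 : 48.64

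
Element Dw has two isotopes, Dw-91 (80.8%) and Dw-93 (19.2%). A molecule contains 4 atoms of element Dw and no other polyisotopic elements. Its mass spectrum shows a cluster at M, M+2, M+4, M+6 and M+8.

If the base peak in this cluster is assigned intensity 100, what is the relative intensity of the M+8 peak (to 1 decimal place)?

(0.808 + 0.192)^4 gives M 0.4262, M+2 0.4051, M+4 0.1444, M+6 0.0229, M+8 0.0014; the largest is M.
P(M) = C(4,0) × 0.808^4 × 0.192^0 = 1 × 0.4262314 × 1.0000 = 0.426231 (base)
P(M+8) = C(4,4) × 0.808^0 × 0.192^4 = 1 × 1.0000 × 0.00135895 = 0.001359
Relative intensity = 0.001359 / 0.426231 × 100 = 0.3

0.3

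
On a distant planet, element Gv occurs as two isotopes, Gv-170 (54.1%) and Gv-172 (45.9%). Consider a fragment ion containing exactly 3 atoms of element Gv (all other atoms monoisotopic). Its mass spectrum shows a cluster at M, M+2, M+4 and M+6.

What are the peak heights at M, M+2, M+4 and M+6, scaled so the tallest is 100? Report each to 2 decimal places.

The 3 Gv atoms are independent, so intensities follow the terms of (0.541 + 0.459)^3.
P(M) = 0.541^3 = 0.158340
P(M+2) = 3 × 0.541^2 × 0.459^1 = 0.403022
P(M+4) = 3 × 0.541^1 × 0.459^2 = 0.341935
P(M+6) = 0.459^3 = 0.096703
The M+2 peak is largest (0.403022); scaling to 100 gives 39.29 : 100.00 : 84.84 : 23.99.

39.29 : 100.00 : 84.84 : 23.99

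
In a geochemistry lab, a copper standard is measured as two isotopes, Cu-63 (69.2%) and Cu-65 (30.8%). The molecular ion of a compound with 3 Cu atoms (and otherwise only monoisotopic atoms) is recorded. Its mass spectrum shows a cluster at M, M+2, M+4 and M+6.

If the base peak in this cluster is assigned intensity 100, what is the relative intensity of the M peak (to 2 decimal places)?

74.89

Term probabilities: M 0.3314, M+2 0.4425, M+4 0.1969, M+6 0.0292. Base peak = M+2.
P(M+2) = C(3,1) × 0.692^2 × 0.308^1 = 3 × 0.478864 × 0.3080 = 0.442470 (base)
P(M) = C(3,0) × 0.692^3 × 0.308^0 = 1 × 0.33137389 × 1.0000 = 0.331374
Relative intensity = 0.331374 / 0.442470 × 100 = 74.89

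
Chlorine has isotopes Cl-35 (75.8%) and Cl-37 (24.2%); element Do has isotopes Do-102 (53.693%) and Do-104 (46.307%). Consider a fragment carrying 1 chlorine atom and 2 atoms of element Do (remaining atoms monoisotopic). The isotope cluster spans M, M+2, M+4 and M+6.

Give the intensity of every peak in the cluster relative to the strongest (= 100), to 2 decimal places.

48.92 : 100.00 : 63.33 : 11.62

Chlorine pattern (n=1): 0.7580 : 0.2420
Element Do pattern (n=2): 0.28829382 : 0.49727235 : 0.21443382
Convolve the two distributions (both contribute in 2-u steps):
  M: 0.7580×0.28829382 = 0.218527
  M+2: 0.7580×0.49727235 + 0.2420×0.28829382 = 0.446700
  M+4: 0.7580×0.21443382 + 0.2420×0.49727235 = 0.282881
  M+6: 0.2420×0.21443382 = 0.051893
Scale to base peak (0.446700) = 100: 48.92 : 100.00 : 63.33 : 11.62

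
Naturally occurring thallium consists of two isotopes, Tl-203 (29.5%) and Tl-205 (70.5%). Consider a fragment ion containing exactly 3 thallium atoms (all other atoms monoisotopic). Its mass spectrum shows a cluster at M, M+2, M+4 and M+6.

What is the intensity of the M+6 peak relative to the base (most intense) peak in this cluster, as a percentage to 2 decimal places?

79.66%

(0.295 + 0.705)^3 gives M 0.0257, M+2 0.1841, M+4 0.4399, M+6 0.3504; the largest is M+4.
P(M+4) = C(3,2) × 0.295^1 × 0.705^2 = 3 × 0.2950 × 0.497025 = 0.439867 (base)
P(M+6) = C(3,3) × 0.295^0 × 0.705^3 = 1 × 1.0000 × 0.35040263 = 0.350403
Relative intensity = 0.350403 / 0.439867 × 100 = 79.66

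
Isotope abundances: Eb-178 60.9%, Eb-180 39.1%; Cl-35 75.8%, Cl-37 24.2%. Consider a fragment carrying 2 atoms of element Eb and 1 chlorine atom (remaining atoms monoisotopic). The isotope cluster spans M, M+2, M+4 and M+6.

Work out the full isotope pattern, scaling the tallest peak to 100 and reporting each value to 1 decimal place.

Element Eb pattern (n=2): 0.370881 : 0.476238 : 0.152881
Chlorine pattern (n=1): 0.7580 : 0.2420
Convolve the two distributions (both contribute in 2-u steps):
  M: 0.370881×0.7580 = 0.281128
  M+2: 0.370881×0.2420 + 0.476238×0.7580 = 0.450742
  M+4: 0.476238×0.2420 + 0.152881×0.7580 = 0.231133
  M+6: 0.152881×0.2420 = 0.036997
Scale to base peak (0.450742) = 100: 62.4 : 100.0 : 51.3 : 8.2

62.4 : 100.0 : 51.3 : 8.2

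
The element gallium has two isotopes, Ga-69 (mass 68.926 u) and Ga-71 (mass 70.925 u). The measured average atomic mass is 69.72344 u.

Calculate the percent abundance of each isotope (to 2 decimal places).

With x = fraction of Ga-69 (so Ga-71 is 1 − x):
68.926·x + 70.925·(1 − x) = 69.72344
(68.926 − 70.925)·x = 69.72344 − 70.925
x = -1.20156 / -1.999 = 0.60108 → 60.11% Ga-69, 39.89% Ga-71.

Ga-69: 60.11%, Ga-71: 39.89%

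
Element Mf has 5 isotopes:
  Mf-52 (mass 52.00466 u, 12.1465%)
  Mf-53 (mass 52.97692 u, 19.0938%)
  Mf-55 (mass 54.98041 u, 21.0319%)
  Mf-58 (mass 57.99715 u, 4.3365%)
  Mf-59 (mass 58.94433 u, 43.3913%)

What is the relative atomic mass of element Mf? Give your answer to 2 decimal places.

Ar = Σ fᵢ·mᵢ = 0.121465 × 52.00466 + 0.190938 × 52.97692 + 0.210319 × 54.98041 + 0.043365 × 57.99715 + 0.433913 × 58.94433
= 6.316746 + 10.115307 + 11.563425 + 2.515046 + 25.576711 = 56.087235 u

56.09 u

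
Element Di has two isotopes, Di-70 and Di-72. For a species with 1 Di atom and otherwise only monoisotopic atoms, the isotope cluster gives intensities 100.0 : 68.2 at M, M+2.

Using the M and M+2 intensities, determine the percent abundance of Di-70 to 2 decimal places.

59.45%

Let p = fractional abundance of Di-70. I(M+2)/I(M) = [C(1,1)·p^0·(1−p)] / p^1 = 1·(1−p)/p = 68.2/100.0 = 0.6820
(1−p)/p = 0.6820/1 = 0.6820  ⇒  p = 1/(1 + 0.6820) = 0.5945
Di-70: 59.45%, Di-72: 40.55%.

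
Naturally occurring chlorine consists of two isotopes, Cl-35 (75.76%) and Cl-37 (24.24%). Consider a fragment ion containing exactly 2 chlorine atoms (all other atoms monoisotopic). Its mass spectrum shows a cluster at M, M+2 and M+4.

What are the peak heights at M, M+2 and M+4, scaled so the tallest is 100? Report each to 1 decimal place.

100.0 : 64.0 : 10.2

Each Cl atom is independently Cl-35 (p = 0.7576) or Cl-37 (q = 0.2424); the cluster is the binomial expansion (p + q)^2.
P(M) = 0.7576^2 = 0.573958
P(M+2) = 2 × 0.7576^1 × 0.2424^1 = 0.367284
P(M+4) = 0.2424^2 = 0.058758
The M peak is largest (0.573958); scaling to 100 gives 100.0 : 64.0 : 10.2.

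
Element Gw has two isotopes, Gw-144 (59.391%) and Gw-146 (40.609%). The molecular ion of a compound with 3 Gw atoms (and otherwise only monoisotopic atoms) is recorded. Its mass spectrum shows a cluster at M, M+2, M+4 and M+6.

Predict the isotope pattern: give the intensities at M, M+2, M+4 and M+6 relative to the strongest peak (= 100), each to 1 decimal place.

48.8 : 100.0 : 68.4 : 15.6

Each Gw atom is independently Gw-144 (p = 0.59391) or Gw-146 (q = 0.40609); the cluster is the binomial expansion (p + q)^3.
P(M) = 0.59391^3 = 0.209489
P(M+2) = 3 × 0.59391^2 × 0.40609^1 = 0.429719
P(M+4) = 3 × 0.59391^1 × 0.40609^2 = 0.293823
P(M+6) = 0.40609^3 = 0.066968
The M+2 peak is largest (0.429719); scaling to 100 gives 48.8 : 100.0 : 68.4 : 15.6.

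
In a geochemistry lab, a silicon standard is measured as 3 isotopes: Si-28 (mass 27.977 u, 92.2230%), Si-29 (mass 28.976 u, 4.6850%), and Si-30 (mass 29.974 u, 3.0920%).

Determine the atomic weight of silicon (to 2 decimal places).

Ar = Σ fᵢ·mᵢ = 0.922230 × 27.977 + 0.046850 × 28.976 + 0.030920 × 29.974
= 25.8012 + 1.3575 + 0.9268 = 28.0855 u

28.09 u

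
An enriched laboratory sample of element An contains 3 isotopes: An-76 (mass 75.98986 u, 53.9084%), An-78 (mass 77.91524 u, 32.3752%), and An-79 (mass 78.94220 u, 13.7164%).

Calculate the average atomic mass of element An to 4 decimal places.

Average mass = Σ (abundance × isotope mass) = 0.539084 × 75.98986 + 0.323752 × 77.91524 + 0.137164 × 78.94220
= 40.964918 + 25.225215 + 10.828028 = 77.018161 u

77.0182 u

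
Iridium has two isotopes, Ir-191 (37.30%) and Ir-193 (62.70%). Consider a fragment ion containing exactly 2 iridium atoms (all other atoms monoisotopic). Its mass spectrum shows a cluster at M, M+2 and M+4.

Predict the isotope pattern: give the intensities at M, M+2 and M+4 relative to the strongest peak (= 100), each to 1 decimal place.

29.7 : 100.0 : 84.0

Expanding (0.3730 + 0.6270)^2:
P(M) = 0.3730^2 = 0.139129
P(M+2) = 2 × 0.3730^1 × 0.6270^1 = 0.467742
P(M+4) = 0.6270^2 = 0.393129
The M+2 peak is largest (0.467742); scaling to 100 gives 29.7 : 100.0 : 84.0.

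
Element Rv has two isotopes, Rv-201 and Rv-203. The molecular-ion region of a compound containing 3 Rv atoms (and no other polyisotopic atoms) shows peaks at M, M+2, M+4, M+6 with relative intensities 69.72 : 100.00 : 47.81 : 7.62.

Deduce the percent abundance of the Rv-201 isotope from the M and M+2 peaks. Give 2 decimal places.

67.65%

If p is the fraction of Rv that is Rv-201, then I(M+2)/I(M) = [C(3,1)·p^2·(1−p)] / p^3 = 3·(1−p)/p = 100.00/69.72 = 1.4343
(1−p)/p = 1.4343/3 = 0.4781  ⇒  p = 1/(1 + 0.4781) = 0.6765
Rv-201: 67.65%, Rv-203: 32.35%.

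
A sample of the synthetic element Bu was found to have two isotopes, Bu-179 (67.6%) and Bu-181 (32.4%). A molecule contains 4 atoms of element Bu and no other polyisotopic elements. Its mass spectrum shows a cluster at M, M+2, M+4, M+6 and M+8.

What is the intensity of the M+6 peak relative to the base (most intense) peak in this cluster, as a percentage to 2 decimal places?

Binomial terms of (0.676 + 0.324)^4: M 0.2088, M+2 0.4004, M+4 0.2878, M+6 0.0920, M+8 0.0110 → M+2 is the base peak.
P(M+2) = C(4,1) × 0.676^3 × 0.324^1 = 4 × 0.30891578 × 0.3240 = 0.400355 (base)
P(M+6) = C(4,3) × 0.676^1 × 0.324^3 = 4 × 0.6760 × 0.03401222 = 0.091969
Relative intensity = 0.091969 / 0.400355 × 100 = 22.97

22.97%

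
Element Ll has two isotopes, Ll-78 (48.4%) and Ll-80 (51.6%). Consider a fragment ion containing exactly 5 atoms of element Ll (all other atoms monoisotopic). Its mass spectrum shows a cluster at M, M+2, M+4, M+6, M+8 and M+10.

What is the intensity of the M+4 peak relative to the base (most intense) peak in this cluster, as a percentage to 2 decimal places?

93.80%

Binomial terms of (0.484 + 0.516)^5: M 0.0266, M+2 0.1416, M+4 0.3019, M+6 0.3218, M+8 0.1716, M+10 0.0366 → M+6 is the base peak.
P(M+6) = C(5,3) × 0.484^2 × 0.516^3 = 10 × 0.234256 × 0.1373881 = 0.321840 (base)
P(M+4) = C(5,2) × 0.484^3 × 0.516^2 = 10 × 0.1133799 × 0.266256 = 0.301881
Relative intensity = 0.301881 / 0.321840 × 100 = 93.80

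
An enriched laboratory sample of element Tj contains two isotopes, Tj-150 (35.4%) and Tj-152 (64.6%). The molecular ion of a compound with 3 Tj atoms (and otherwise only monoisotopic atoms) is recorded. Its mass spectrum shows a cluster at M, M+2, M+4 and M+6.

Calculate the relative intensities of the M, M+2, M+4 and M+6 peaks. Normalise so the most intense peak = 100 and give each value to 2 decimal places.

Each Tj atom is independently Tj-150 (p = 0.354) or Tj-152 (q = 0.646); the cluster is the binomial expansion (p + q)^3.
P(M) = 0.354^3 = 0.044362
P(M+2) = 3 × 0.354^2 × 0.646^1 = 0.242862
P(M+4) = 3 × 0.354^1 × 0.646^2 = 0.443190
P(M+6) = 0.646^3 = 0.269586
The M+4 peak is largest (0.443190); scaling to 100 gives 10.01 : 54.80 : 100.00 : 60.83.

10.01 : 54.80 : 100.00 : 60.83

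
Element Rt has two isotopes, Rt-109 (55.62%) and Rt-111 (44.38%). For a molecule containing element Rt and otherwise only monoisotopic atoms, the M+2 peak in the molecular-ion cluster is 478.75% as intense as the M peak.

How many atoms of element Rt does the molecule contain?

6

For n independent Rt atoms, I(M+2)/I(M) = n · (abundance Rt-111) / (abundance Rt-109) = n · 0.4438/0.5562.
n = 4.7875 × 0.5562/0.4438 = 6.00 ≈ 6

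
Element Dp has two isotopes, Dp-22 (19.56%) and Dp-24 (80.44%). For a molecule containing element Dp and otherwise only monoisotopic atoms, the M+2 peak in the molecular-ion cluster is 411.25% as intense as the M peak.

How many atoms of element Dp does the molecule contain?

With n Dp atoms, P(M+2)/P(M) = C(n,1)·p^(n−1)q / p^n = n·q/p = n · 0.8044/0.1956.
n = 4.1125 × 0.1956/0.8044 = 1.00 ≈ 1

1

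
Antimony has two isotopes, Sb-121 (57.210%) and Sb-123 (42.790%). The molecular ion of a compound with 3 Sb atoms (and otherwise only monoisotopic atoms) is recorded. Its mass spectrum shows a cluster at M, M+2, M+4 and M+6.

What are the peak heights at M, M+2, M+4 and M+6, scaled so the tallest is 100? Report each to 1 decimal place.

44.6 : 100.0 : 74.8 : 18.6

Each Sb atom is independently Sb-121 (p = 0.57210) or Sb-123 (q = 0.42790); the cluster is the binomial expansion (p + q)^3.
P(M) = 0.57210^3 = 0.187247
P(M+2) = 3 × 0.57210^2 × 0.42790^1 = 0.420153
P(M+4) = 3 × 0.57210^1 × 0.42790^2 = 0.314252
P(M+6) = 0.42790^3 = 0.078348
The M+2 peak is largest (0.420153); scaling to 100 gives 44.6 : 100.0 : 74.8 : 18.6.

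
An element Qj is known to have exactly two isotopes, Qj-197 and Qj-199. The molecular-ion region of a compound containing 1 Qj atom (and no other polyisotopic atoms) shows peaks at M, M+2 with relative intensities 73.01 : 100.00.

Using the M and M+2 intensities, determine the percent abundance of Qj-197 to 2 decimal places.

42.20%

Write p for the Qj-197 fraction. I(M+2)/I(M) = [C(1,1)·p^0·(1−p)] / p^1 = 1·(1−p)/p = 100.00/73.01 = 1.3697
(1−p)/p = 1.3697/1 = 1.3697  ⇒  p = 1/(1 + 1.3697) = 0.4220
Qj-197: 42.20%, Qj-199: 57.80%.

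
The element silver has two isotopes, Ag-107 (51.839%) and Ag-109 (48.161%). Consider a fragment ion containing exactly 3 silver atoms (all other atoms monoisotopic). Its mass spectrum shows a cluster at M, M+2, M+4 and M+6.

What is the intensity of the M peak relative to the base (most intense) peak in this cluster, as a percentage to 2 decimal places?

Binomial terms of (0.51839 + 0.48161)^3: M 0.1393, M+2 0.3883, M+4 0.3607, M+6 0.1117 → M+2 is the base peak.
P(M+2) = C(3,1) × 0.51839^2 × 0.48161^1 = 3 × 0.26872819 × 0.48161 = 0.388267 (base)
P(M) = C(3,0) × 0.51839^3 × 0.48161^0 = 1 × 0.13930601 × 1.0000 = 0.139306
Relative intensity = 0.139306 / 0.388267 × 100 = 35.88

35.88%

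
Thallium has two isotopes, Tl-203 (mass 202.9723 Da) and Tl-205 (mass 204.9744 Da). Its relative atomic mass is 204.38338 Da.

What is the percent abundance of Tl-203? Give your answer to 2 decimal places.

29.52%

Writing the weighted mean with unknown fraction x of Tl-203:
202.9723·x + 204.9744·(1 − x) = 204.38338
(202.9723 − 204.9744)·x = 204.38338 − 204.9744
x = -0.59102 / -2.0021 = 0.29520 → 29.52% Tl-203, 70.48% Tl-205.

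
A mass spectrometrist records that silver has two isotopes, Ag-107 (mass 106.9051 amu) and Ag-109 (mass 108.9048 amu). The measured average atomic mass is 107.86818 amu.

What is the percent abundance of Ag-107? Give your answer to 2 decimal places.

51.84%

With x = fraction of Ag-107 (so Ag-109 is 1 − x):
106.9051·x + 108.9048·(1 − x) = 107.86818
(106.9051 − 108.9048)·x = 107.86818 − 108.9048
x = -1.03662 / -1.9997 = 0.51839 → 51.84% Ag-107, 48.16% Ag-109.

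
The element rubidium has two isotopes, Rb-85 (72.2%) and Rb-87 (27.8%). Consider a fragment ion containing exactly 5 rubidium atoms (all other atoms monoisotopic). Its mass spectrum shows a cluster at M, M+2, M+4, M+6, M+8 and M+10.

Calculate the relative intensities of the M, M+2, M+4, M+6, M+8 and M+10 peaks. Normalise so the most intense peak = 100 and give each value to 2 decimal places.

Each Rb atom is independently Rb-85 (p = 0.722) or Rb-87 (q = 0.278); the cluster is the binomial expansion (p + q)^5.
P(M) = 0.722^5 = 0.196194
P(M+2) = 5 × 0.722^4 × 0.278^1 = 0.377714
P(M+4) = 10 × 0.722^3 × 0.278^2 = 0.290872
P(M+6) = 10 × 0.722^2 × 0.278^3 = 0.111998
P(M+8) = 5 × 0.722^1 × 0.278^4 = 0.021562
P(M+10) = 0.278^5 = 0.001660
The M+2 peak is largest (0.377714); scaling to 100 gives 51.94 : 100.00 : 77.01 : 29.65 : 5.71 : 0.44.

51.94 : 100.00 : 77.01 : 29.65 : 5.71 : 0.44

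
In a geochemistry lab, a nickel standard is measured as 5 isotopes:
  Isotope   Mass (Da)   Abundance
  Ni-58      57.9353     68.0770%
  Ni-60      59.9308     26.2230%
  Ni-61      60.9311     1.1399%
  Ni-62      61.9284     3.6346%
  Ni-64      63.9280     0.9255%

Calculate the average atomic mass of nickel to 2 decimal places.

Ar = Σ fᵢ·mᵢ = 0.680770 × 57.9353 + 0.262230 × 59.9308 + 0.011399 × 60.9311 + 0.036346 × 61.9284 + 0.009255 × 63.9280
= 39.44061 + 15.71565 + 0.69455 + 2.25085 + 0.59165 = 58.69331 Da

58.69 Da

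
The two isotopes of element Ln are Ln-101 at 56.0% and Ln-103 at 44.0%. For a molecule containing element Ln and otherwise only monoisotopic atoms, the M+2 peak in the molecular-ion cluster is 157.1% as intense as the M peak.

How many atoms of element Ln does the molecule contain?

2

For n independent Ln atoms, I(M+2)/I(M) = n · (abundance Ln-103) / (abundance Ln-101) = n · 0.440/0.560.
n = 1.571 × 0.560/0.440 = 2.00 ≈ 2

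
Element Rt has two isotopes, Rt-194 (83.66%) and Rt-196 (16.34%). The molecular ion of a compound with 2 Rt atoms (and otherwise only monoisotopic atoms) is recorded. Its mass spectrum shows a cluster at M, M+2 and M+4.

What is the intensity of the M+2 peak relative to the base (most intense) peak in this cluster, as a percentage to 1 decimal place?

Term probabilities: M 0.6999, M+2 0.2734, M+4 0.0267. Base peak = M.
P(M) = C(2,0) × 0.8366^2 × 0.1634^0 = 1 × 0.69989956 × 1.0000 = 0.699900 (base)
P(M+2) = C(2,1) × 0.8366^1 × 0.1634^1 = 2 × 0.8366 × 0.1634 = 0.273401
Relative intensity = 0.273401 / 0.699900 × 100 = 39.1

39.1%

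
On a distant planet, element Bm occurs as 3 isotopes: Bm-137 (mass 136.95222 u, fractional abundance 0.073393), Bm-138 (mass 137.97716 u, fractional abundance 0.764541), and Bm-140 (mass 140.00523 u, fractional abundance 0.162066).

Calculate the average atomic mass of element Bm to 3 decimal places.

138.231 u

Weight each isotope mass by its fractional abundance: 0.073393 × 136.95222 + 0.764541 × 137.97716 + 0.162066 × 140.00523
= 10.051334 + 105.489196 + 22.690088 = 138.230618 u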